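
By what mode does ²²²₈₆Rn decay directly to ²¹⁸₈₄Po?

alpha decay

ΔA = 218 − 222 = -4; ΔZ = 84 − 86 = -2.
A drops by 4 and Z drops by 2 — the signature of alpha emission.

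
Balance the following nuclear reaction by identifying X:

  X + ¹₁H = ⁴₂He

triton

Conserve mass number: A + 1 = 4, so A = 3.
Conserve atomic number: Z + 1 = 2, so Z = 1.
A = 3 and Z = 1 is ³₁H — a triton.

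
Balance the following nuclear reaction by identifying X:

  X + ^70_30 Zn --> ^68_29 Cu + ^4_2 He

deuteron

Conserve mass number: A + 70 = 68 + 4, so A = 2.
Conserve atomic number: Z + 30 = 29 + 2, so Z = 1.
A = 2 and Z = 1 is ^2_1 H — a deuteron.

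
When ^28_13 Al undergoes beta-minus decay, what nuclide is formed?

Si-28

Beta-minus decay: mass number changes by +0, atomic number by +1.
A: 28 = 28; Z: 13 + 1 = 14.
Z = 14 is silicon, so the daughter is ^28_14 Si.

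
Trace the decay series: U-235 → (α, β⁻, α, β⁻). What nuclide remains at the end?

Start: (A, Z) = (235, 92).
After α: (231, 90).
After β⁻: (231, 91).
After α: (227, 89).
After β⁻: (227, 90).
Z = 90 is thorium.

Th-227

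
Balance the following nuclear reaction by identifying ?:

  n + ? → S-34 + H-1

Cl-34

Conserve mass number: 1 + A = 34 + 1, so A = 34.
Conserve atomic number: 0 + Z = 16 + 1, so Z = 17.
Z = 17 is chlorine, so the species is Cl-34.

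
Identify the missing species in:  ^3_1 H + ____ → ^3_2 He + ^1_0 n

proton

Conserve mass number: 3 + A = 3 + 1, so A = 1.
Conserve atomic number: 1 + Z = 2 + 0, so Z = 1.
A = 1 and Z = 1 is ^1_1 H — a proton.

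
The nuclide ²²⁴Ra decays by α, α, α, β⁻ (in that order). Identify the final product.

Bi-212

Start: (A, Z) = (224, 88).
After α: (220, 86).
After α: (216, 84).
After α: (212, 82).
After β⁻: (212, 83).
Z = 83 is bismuth.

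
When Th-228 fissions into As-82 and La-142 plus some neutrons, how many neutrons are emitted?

4

Conserve mass number: 228 = 82 + 142 + k, so k = 228 − 224 = 4.
Check atomic number: 90 = 33 + 57 + 0 = 90. ✓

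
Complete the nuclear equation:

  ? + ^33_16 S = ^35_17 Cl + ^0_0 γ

deuteron

Conserve mass number: A + 33 = 35 + 0, so A = 2.
Conserve atomic number: Z + 16 = 17 + 0, so Z = 1.
A = 2 and Z = 1 is ^2_1 H — a deuteron.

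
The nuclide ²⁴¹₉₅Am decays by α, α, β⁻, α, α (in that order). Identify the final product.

Ra-225

Start: (A, Z) = (241, 95).
After α: (237, 93).
After α: (233, 91).
After β⁻: (233, 92).
After α: (229, 90).
After α: (225, 88).
Z = 88 is radium.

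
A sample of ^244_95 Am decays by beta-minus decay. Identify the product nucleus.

Beta-minus decay: mass number changes by +0, atomic number by +1.
A: 244 = 244; Z: 95 + 1 = 96.
Z = 96 is curium, so the daughter is ^244_96 Cm.

Cm-244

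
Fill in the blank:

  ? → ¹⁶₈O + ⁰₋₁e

Conserve mass number: A = 16 + 0, so A = 16.
Conserve atomic number: Z = 8 − 1, so Z = 7.
Z = 7 is nitrogen, so the species is ¹⁶₇N.

N-16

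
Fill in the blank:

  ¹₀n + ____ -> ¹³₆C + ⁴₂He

Conserve mass number: 1 + A = 13 + 4, so A = 16.
Conserve atomic number: 0 + Z = 6 + 2, so Z = 8.
Z = 8 is oxygen, so the species is ¹⁶₈O.

O-16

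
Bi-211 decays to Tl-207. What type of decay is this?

ΔA = 207 − 211 = -4; ΔZ = 81 − 83 = -2.
A drops by 4 and Z drops by 2 — the signature of alpha emission.

alpha decay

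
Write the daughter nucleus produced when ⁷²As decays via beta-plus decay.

Ge-72

Beta-plus decay: mass number changes by +0, atomic number by -1.
A: 72 = 72; Z: 33 − 1 = 32.
Z = 32 is germanium, so the daughter is ⁷²Ge.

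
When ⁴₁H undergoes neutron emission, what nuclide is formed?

H-3

Neutron emission: mass number changes by -1, atomic number by +0.
A: 4 − 1 = 3; Z: 1 = 1.
Z = 1 is hydrogen, so the daughter is ³₁H.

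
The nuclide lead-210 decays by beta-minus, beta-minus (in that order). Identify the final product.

Start: (A, Z) = (210, 82).
After β⁻: (210, 83).
After β⁻: (210, 84).
Z = 84 is polonium.

Po-210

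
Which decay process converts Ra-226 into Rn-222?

alpha decay

ΔA = 222 − 226 = -4; ΔZ = 86 − 88 = -2.
A drops by 4 and Z drops by 2 — the signature of alpha emission.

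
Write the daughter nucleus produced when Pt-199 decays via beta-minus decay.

Beta-minus decay: mass number changes by +0, atomic number by +1.
A: 199 = 199; Z: 78 + 1 = 79.
Z = 79 is gold, so the daughter is Au-199.

Au-199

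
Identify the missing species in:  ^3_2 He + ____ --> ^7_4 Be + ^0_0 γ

alpha particle

Conserve mass number: 3 + A = 7 + 0, so A = 4.
Conserve atomic number: 2 + Z = 4 + 0, so Z = 2.
A = 4 and Z = 2 is ^4_2 He — an alpha particle.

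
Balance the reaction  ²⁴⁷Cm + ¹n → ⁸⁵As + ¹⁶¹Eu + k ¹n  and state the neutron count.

2

Conserve mass number: 248 = 85 + 161 + k, so k = 248 − 246 = 2.
Check atomic number: 96 = 33 + 63 + 0 = 96. ✓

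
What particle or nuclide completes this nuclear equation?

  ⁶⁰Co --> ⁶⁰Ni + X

beta-minus particle

Conserve mass number: 60 = 60 + A, so A = 0.
Conserve atomic number: 27 = 28 + Z, so Z = -1.
A = 0 and Z = -1 is e⁻ — a beta-minus particle.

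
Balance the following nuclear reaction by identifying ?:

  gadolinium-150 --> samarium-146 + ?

Conserve mass number: 150 = 146 + A, so A = 4.
Conserve atomic number: 64 = 62 + Z, so Z = 2.
A = 4 and Z = 2 is helium-4 — an alpha particle.

alpha particle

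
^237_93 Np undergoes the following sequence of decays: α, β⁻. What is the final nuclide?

Start: (A, Z) = (237, 93).
After α: (233, 91).
After β⁻: (233, 92).
Z = 92 is uranium.

U-233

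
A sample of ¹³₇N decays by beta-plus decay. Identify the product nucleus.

Beta-plus decay: mass number changes by +0, atomic number by -1.
A: 13 = 13; Z: 7 − 1 = 6.
Z = 6 is carbon, so the daughter is ¹³₆C.

C-13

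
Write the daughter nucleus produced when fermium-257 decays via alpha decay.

Cf-253

Alpha decay: mass number changes by -4, atomic number by -2.
A: 257 − 4 = 253; Z: 100 − 2 = 98.
Z = 98 is californium, so the daughter is californium-253.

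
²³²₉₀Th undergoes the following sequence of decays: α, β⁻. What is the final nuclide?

Ac-228

Start: (A, Z) = (232, 90).
After α: (228, 88).
After β⁻: (228, 89).
Z = 89 is actinium.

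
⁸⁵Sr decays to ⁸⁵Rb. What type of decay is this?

beta-plus decay or electron capture

ΔA = 85 − 85 = 0; ΔZ = 37 − 38 = -1.
A is unchanged and Z drops by 1 — a proton has become a neutron (β⁺ emission or electron capture).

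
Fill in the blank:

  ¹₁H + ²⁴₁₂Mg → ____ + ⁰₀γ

Al-25

Conserve mass number: 1 + 24 = A + 0, so A = 25.
Conserve atomic number: 1 + 12 = Z + 0, so Z = 13.
Z = 13 is aluminium, so the species is ²⁵₁₃Al.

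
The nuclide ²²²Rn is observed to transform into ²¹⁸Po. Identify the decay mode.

alpha decay

ΔA = 218 − 222 = -4; ΔZ = 84 − 86 = -2.
A drops by 4 and Z drops by 2 — the signature of alpha emission.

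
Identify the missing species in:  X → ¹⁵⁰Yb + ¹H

Conserve mass number: A = 150 + 1, so A = 151.
Conserve atomic number: Z = 70 + 1, so Z = 71.
Z = 71 is lutetium, so the species is ¹⁵¹Lu.

Lu-151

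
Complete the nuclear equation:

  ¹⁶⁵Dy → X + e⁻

Ho-165

Conserve mass number: 165 = A + 0, so A = 165.
Conserve atomic number: 66 = Z − 1, so Z = 67.
Z = 67 is holmium, so the species is ¹⁶⁵Ho.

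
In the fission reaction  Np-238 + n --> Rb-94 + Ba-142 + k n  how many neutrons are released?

Conserve mass number: 239 = 94 + 142 + k, so k = 239 − 236 = 3.
Check atomic number: 93 = 37 + 56 + 0 = 93. ✓

3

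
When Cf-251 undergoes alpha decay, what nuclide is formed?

Alpha decay: mass number changes by -4, atomic number by -2.
A: 251 − 4 = 247; Z: 98 − 2 = 96.
Z = 96 is curium, so the daughter is Cm-247.

Cm-247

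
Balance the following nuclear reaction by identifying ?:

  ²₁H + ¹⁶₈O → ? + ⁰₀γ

Conserve mass number: 2 + 16 = A + 0, so A = 18.
Conserve atomic number: 1 + 8 = Z + 0, so Z = 9.
Z = 9 is fluorine, so the species is ¹⁸₉F.

F-18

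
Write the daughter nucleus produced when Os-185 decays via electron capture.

Electron capture: mass number changes by +0, atomic number by -1.
A: 185 = 185; Z: 76 − 1 = 75.
Z = 75 is rhenium, so the daughter is Re-185.

Re-185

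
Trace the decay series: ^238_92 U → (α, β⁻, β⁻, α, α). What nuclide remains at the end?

Start: (A, Z) = (238, 92).
After α: (234, 90).
After β⁻: (234, 91).
After β⁻: (234, 92).
After α: (230, 90).
After α: (226, 88).
Z = 88 is radium.

Ra-226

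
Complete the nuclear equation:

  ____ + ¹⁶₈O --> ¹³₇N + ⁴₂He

Conserve mass number: A + 16 = 13 + 4, so A = 1.
Conserve atomic number: Z + 8 = 7 + 2, so Z = 1.
A = 1 and Z = 1 is ¹₁H — a proton.

proton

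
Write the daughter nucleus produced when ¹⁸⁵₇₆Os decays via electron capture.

Electron capture: mass number changes by +0, atomic number by -1.
A: 185 = 185; Z: 76 − 1 = 75.
Z = 75 is rhenium, so the daughter is ¹⁸⁵₇₅Re.

Re-185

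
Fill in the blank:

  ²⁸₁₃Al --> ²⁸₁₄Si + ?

Conserve mass number: 28 = 28 + A, so A = 0.
Conserve atomic number: 13 = 14 + Z, so Z = -1.
A = 0 and Z = -1 is ⁰₋₁e — a beta-minus particle.

beta-minus particle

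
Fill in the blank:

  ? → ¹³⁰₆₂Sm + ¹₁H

Conserve mass number: A = 130 + 1, so A = 131.
Conserve atomic number: Z = 62 + 1, so Z = 63.
Z = 63 is europium, so the species is ¹³¹₆₃Eu.

Eu-131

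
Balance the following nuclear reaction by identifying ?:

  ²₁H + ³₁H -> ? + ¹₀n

Conserve mass number: 2 + 3 = A + 1, so A = 4.
Conserve atomic number: 1 + 1 = Z + 0, so Z = 2.
A = 4 and Z = 2 is ⁴₂He — an alpha particle.

He-4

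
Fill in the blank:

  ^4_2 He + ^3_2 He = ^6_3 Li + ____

proton

Conserve mass number: 4 + 3 = 6 + A, so A = 1.
Conserve atomic number: 2 + 2 = 3 + Z, so Z = 1.
A = 1 and Z = 1 is ^1_1 H — a proton.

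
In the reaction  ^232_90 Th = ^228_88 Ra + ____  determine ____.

Conserve mass number: 232 = 228 + A, so A = 4.
Conserve atomic number: 90 = 88 + Z, so Z = 2.
A = 4 and Z = 2 is ^4_2 He — an alpha particle.

alpha particle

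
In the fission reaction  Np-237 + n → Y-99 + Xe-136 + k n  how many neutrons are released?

Conserve mass number: 238 = 99 + 136 + k, so k = 238 − 235 = 3.
Check atomic number: 93 = 39 + 54 + 0 = 93. ✓

3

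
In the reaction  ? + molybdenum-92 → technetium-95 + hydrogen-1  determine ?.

Conserve mass number: A + 92 = 95 + 1, so A = 4.
Conserve atomic number: Z + 42 = 43 + 1, so Z = 2.
A = 4 and Z = 2 is helium-4 — an alpha particle.

alpha particle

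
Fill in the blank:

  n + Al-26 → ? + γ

Al-27

Conserve mass number: 1 + 26 = A + 0, so A = 27.
Conserve atomic number: 0 + 13 = Z + 0, so Z = 13.
Z = 13 is aluminium, so the species is Al-27.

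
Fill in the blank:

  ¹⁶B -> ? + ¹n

Conserve mass number: 16 = A + 1, so A = 15.
Conserve atomic number: 5 = Z + 0, so Z = 5.
Z = 5 is boron, so the species is ¹⁵B.

B-15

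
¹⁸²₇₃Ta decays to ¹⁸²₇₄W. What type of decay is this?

ΔA = 182 − 182 = 0; ΔZ = 74 − 73 = +1.
A is unchanged and Z rises by 1 — a neutron has become a proton (β⁻ decay).

beta-minus decay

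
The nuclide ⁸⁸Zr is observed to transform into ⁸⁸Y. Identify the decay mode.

beta-plus decay or electron capture

ΔA = 88 − 88 = 0; ΔZ = 39 − 40 = -1.
A is unchanged and Z drops by 1 — a proton has become a neutron (β⁺ emission or electron capture).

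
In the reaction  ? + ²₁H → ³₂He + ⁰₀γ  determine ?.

Conserve mass number: A + 2 = 3 + 0, so A = 1.
Conserve atomic number: Z + 1 = 2 + 0, so Z = 1.
A = 1 and Z = 1 is ¹₁H — a proton.

proton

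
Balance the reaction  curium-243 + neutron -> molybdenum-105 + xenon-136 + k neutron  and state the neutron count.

Conserve mass number: 244 = 105 + 136 + k, so k = 244 − 241 = 3.
Check atomic number: 96 = 42 + 54 + 0 = 96. ✓

3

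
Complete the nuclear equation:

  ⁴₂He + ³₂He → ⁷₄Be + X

gamma ray

Conserve mass number: 4 + 3 = 7 + A, so A = 0.
Conserve atomic number: 2 + 2 = 4 + Z, so Z = 0.
A = 0 and Z = 0 is ⁰₀γ — a gamma ray.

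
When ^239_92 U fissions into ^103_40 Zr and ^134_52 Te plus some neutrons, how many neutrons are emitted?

Conserve mass number: 239 = 103 + 134 + k, so k = 239 − 237 = 2.
Check atomic number: 92 = 40 + 52 + 0 = 92. ✓

2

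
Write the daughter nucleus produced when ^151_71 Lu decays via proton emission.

Yb-150

Proton emission: mass number changes by -1, atomic number by -1.
A: 151 − 1 = 150; Z: 71 − 1 = 70.
Z = 70 is ytterbium, so the daughter is ^150_70 Yb.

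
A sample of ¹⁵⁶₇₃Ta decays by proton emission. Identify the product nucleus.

Proton emission: mass number changes by -1, atomic number by -1.
A: 156 − 1 = 155; Z: 73 − 1 = 72.
Z = 72 is hafnium, so the daughter is ¹⁵⁵₇₂Hf.

Hf-155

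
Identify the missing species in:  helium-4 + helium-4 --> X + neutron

Conserve mass number: 4 + 4 = A + 1, so A = 7.
Conserve atomic number: 2 + 2 = Z + 0, so Z = 4.
Z = 4 is beryllium, so the species is beryllium-7.

Be-7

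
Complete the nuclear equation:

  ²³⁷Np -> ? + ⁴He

Conserve mass number: 237 = A + 4, so A = 233.
Conserve atomic number: 93 = Z + 2, so Z = 91.
Z = 91 is protactinium, so the species is ²³³Pa.

Pa-233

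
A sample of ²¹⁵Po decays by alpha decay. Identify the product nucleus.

Alpha decay: mass number changes by -4, atomic number by -2.
A: 215 − 4 = 211; Z: 84 − 2 = 82.
Z = 82 is lead, so the daughter is ²¹¹Pb.

Pb-211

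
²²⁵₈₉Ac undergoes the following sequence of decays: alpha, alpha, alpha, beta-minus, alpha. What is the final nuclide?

Start: (A, Z) = (225, 89).
After α: (221, 87).
After α: (217, 85).
After α: (213, 83).
After β⁻: (213, 84).
After α: (209, 82).
Z = 82 is lead.

Pb-209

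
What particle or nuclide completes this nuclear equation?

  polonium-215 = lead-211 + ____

alpha particle

Conserve mass number: 215 = 211 + A, so A = 4.
Conserve atomic number: 84 = 82 + Z, so Z = 2.
A = 4 and Z = 2 is helium-4 — an alpha particle.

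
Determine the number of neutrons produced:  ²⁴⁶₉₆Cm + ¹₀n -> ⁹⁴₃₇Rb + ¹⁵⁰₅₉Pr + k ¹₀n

3

Conserve mass number: 247 = 94 + 150 + k, so k = 247 − 244 = 3.
Check atomic number: 96 = 37 + 59 + 0 = 96. ✓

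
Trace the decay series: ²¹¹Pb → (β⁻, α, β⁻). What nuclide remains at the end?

Pb-207

Start: (A, Z) = (211, 82).
After β⁻: (211, 83).
After α: (207, 81).
After β⁻: (207, 82).
Z = 82 is lead.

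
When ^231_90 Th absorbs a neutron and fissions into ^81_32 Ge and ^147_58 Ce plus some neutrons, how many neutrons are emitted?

4

Conserve mass number: 232 = 81 + 147 + k, so k = 232 − 228 = 4.
Check atomic number: 90 = 32 + 58 + 0 = 90. ✓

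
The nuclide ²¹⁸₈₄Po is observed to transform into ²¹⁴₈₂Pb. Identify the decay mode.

ΔA = 214 − 218 = -4; ΔZ = 82 − 84 = -2.
A drops by 4 and Z drops by 2 — the signature of alpha emission.

alpha decay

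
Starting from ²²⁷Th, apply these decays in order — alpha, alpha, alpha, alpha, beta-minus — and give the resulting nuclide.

Bi-211

Start: (A, Z) = (227, 90).
After α: (223, 88).
After α: (219, 86).
After α: (215, 84).
After α: (211, 82).
After β⁻: (211, 83).
Z = 83 is bismuth.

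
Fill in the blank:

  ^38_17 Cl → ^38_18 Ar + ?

Conserve mass number: 38 = 38 + A, so A = 0.
Conserve atomic number: 17 = 18 + Z, so Z = -1.
A = 0 and Z = -1 is ^0_-1 e — a beta-minus particle.

beta-minus particle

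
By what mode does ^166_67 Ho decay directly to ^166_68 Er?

ΔA = 166 − 166 = 0; ΔZ = 68 − 67 = +1.
A is unchanged and Z rises by 1 — a neutron has become a proton (β⁻ decay).

beta-minus decay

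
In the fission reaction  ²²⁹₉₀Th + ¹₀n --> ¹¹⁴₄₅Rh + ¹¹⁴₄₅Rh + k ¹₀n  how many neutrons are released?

2

Conserve mass number: 230 = 114 + 114 + k, so k = 230 − 228 = 2.
Check atomic number: 90 = 45 + 45 + 0 = 90. ✓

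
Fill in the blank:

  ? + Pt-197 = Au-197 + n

Conserve mass number: A + 197 = 197 + 1, so A = 1.
Conserve atomic number: Z + 78 = 79 + 0, so Z = 1.
A = 1 and Z = 1 is H-1 — a proton.

proton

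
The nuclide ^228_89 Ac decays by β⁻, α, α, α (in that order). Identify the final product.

Po-216

Start: (A, Z) = (228, 89).
After β⁻: (228, 90).
After α: (224, 88).
After α: (220, 86).
After α: (216, 84).
Z = 84 is polonium.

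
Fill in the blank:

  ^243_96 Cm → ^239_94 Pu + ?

alpha particle

Conserve mass number: 243 = 239 + A, so A = 4.
Conserve atomic number: 96 = 94 + Z, so Z = 2.
A = 4 and Z = 2 is ^4_2 He — an alpha particle.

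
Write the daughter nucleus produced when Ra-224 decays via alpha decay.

Alpha decay: mass number changes by -4, atomic number by -2.
A: 224 − 4 = 220; Z: 88 − 2 = 86.
Z = 86 is radon, so the daughter is Rn-220.

Rn-220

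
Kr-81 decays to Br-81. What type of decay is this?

ΔA = 81 − 81 = 0; ΔZ = 35 − 36 = -1.
A is unchanged and Z drops by 1 — a proton has become a neutron (β⁺ emission or electron capture).

beta-plus decay or electron capture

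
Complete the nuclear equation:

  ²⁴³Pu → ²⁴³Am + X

beta-minus particle

Conserve mass number: 243 = 243 + A, so A = 0.
Conserve atomic number: 94 = 95 + Z, so Z = -1.
A = 0 and Z = -1 is e⁻ — a beta-minus particle.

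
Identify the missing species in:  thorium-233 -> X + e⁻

Pa-233

Conserve mass number: 233 = A + 0, so A = 233.
Conserve atomic number: 90 = Z − 1, so Z = 91.
Z = 91 is protactinium, so the species is protactinium-233.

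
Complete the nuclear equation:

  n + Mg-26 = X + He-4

Conserve mass number: 1 + 26 = A + 4, so A = 23.
Conserve atomic number: 0 + 12 = Z + 2, so Z = 10.
Z = 10 is neon, so the species is Ne-23.

Ne-23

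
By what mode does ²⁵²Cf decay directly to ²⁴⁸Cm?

ΔA = 248 − 252 = -4; ΔZ = 96 − 98 = -2.
A drops by 4 and Z drops by 2 — the signature of alpha emission.

alpha decay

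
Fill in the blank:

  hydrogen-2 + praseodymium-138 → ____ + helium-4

Conserve mass number: 2 + 138 = A + 4, so A = 136.
Conserve atomic number: 1 + 59 = Z + 2, so Z = 58.
Z = 58 is cerium, so the species is cerium-136.

Ce-136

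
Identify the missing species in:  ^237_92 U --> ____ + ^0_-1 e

Np-237

Conserve mass number: 237 = A + 0, so A = 237.
Conserve atomic number: 92 = Z − 1, so Z = 93.
Z = 93 is neptunium, so the species is ^237_93 Np.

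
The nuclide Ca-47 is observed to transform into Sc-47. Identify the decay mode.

beta-minus decay

ΔA = 47 − 47 = 0; ΔZ = 21 − 20 = +1.
A is unchanged and Z rises by 1 — a neutron has become a proton (β⁻ decay).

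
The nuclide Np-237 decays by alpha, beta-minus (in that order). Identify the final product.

U-233

Start: (A, Z) = (237, 93).
After α: (233, 91).
After β⁻: (233, 92).
Z = 92 is uranium.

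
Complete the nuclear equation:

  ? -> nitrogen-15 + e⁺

O-15

Conserve mass number: A = 15 + 0, so A = 15.
Conserve atomic number: Z = 7 + 1, so Z = 8.
Z = 8 is oxygen, so the species is oxygen-15.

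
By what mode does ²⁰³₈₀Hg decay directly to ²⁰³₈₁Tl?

beta-minus decay

ΔA = 203 − 203 = 0; ΔZ = 81 − 80 = +1.
A is unchanged and Z rises by 1 — a neutron has become a proton (β⁻ decay).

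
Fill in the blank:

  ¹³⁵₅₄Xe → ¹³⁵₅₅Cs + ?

Conserve mass number: 135 = 135 + A, so A = 0.
Conserve atomic number: 54 = 55 + Z, so Z = -1.
A = 0 and Z = -1 is ⁰₋₁e — a beta-minus particle.

beta-minus particle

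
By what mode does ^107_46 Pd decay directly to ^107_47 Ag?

beta-minus decay

ΔA = 107 − 107 = 0; ΔZ = 47 − 46 = +1.
A is unchanged and Z rises by 1 — a neutron has become a proton (β⁻ decay).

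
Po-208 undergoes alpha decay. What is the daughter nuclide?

Alpha decay: mass number changes by -4, atomic number by -2.
A: 208 − 4 = 204; Z: 84 − 2 = 82.
Z = 82 is lead, so the daughter is Pb-204.

Pb-204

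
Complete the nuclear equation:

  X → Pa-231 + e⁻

Th-231

Conserve mass number: A = 231 + 0, so A = 231.
Conserve atomic number: Z = 91 − 1, so Z = 90.
Z = 90 is thorium, so the species is Th-231.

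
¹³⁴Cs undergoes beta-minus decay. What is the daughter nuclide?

Ba-134

Beta-minus decay: mass number changes by +0, atomic number by +1.
A: 134 = 134; Z: 55 + 1 = 56.
Z = 56 is barium, so the daughter is ¹³⁴Ba.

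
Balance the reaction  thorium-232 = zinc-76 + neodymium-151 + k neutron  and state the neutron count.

5

Conserve mass number: 232 = 76 + 151 + k, so k = 232 − 227 = 5.
Check atomic number: 90 = 30 + 60 + 0 = 90. ✓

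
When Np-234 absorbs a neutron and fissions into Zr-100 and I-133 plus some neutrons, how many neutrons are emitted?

Conserve mass number: 235 = 100 + 133 + k, so k = 235 − 233 = 2.
Check atomic number: 93 = 40 + 53 + 0 = 93. ✓

2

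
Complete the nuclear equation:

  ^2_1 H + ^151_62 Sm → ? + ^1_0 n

Conserve mass number: 2 + 151 = A + 1, so A = 152.
Conserve atomic number: 1 + 62 = Z + 0, so Z = 63.
Z = 63 is europium, so the species is ^152_63 Eu.

Eu-152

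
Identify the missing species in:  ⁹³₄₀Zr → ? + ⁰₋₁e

Nb-93

Conserve mass number: 93 = A + 0, so A = 93.
Conserve atomic number: 40 = Z − 1, so Z = 41.
Z = 41 is niobium, so the species is ⁹³₄₁Nb.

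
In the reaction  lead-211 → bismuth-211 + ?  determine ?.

Conserve mass number: 211 = 211 + A, so A = 0.
Conserve atomic number: 82 = 83 + Z, so Z = -1.
A = 0 and Z = -1 is e⁻ — a beta-minus particle.

beta-minus particle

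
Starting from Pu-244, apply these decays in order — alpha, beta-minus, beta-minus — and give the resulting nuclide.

Start: (A, Z) = (244, 94).
After α: (240, 92).
After β⁻: (240, 93).
After β⁻: (240, 94).
Z = 94 is plutonium.

Pu-240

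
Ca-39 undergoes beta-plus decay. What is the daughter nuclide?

Beta-plus decay: mass number changes by +0, atomic number by -1.
A: 39 = 39; Z: 20 − 1 = 19.
Z = 19 is potassium, so the daughter is K-39.

K-39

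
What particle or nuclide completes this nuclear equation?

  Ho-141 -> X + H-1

Dy-140

Conserve mass number: 141 = A + 1, so A = 140.
Conserve atomic number: 67 = Z + 1, so Z = 66.
Z = 66 is dysprosium, so the species is Dy-140.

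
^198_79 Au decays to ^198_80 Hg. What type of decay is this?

ΔA = 198 − 198 = 0; ΔZ = 80 − 79 = +1.
A is unchanged and Z rises by 1 — a neutron has become a proton (β⁻ decay).

beta-minus decay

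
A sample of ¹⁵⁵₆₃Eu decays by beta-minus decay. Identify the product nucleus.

Beta-minus decay: mass number changes by +0, atomic number by +1.
A: 155 = 155; Z: 63 + 1 = 64.
Z = 64 is gadolinium, so the daughter is ¹⁵⁵₆₄Gd.

Gd-155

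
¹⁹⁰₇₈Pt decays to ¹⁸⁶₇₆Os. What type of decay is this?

alpha decay

ΔA = 186 − 190 = -4; ΔZ = 76 − 78 = -2.
A drops by 4 and Z drops by 2 — the signature of alpha emission.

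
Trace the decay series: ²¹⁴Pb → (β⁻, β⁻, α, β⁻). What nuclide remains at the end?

Bi-210

Start: (A, Z) = (214, 82).
After β⁻: (214, 83).
After β⁻: (214, 84).
After α: (210, 82).
After β⁻: (210, 83).
Z = 83 is bismuth.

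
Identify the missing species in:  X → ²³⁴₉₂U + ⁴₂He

Pu-238

Conserve mass number: A = 234 + 4, so A = 238.
Conserve atomic number: Z = 92 + 2, so Z = 94.
Z = 94 is plutonium, so the species is ²³⁸₉₄Pu.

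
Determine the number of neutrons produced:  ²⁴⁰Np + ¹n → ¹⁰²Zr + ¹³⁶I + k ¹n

Conserve mass number: 241 = 102 + 136 + k, so k = 241 − 238 = 3.
Check atomic number: 93 = 40 + 53 + 0 = 93. ✓

3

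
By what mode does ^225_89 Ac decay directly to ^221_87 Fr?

ΔA = 221 − 225 = -4; ΔZ = 87 − 89 = -2.
A drops by 4 and Z drops by 2 — the signature of alpha emission.

alpha decay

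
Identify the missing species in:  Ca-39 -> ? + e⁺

K-39

Conserve mass number: 39 = A + 0, so A = 39.
Conserve atomic number: 20 = Z + 1, so Z = 19.
Z = 19 is potassium, so the species is K-39.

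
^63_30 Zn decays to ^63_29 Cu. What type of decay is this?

beta-plus decay or electron capture

ΔA = 63 − 63 = 0; ΔZ = 29 − 30 = -1.
A is unchanged and Z drops by 1 — a proton has become a neutron (β⁺ emission or electron capture).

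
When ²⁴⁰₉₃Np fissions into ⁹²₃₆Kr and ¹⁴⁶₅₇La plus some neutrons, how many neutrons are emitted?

Conserve mass number: 240 = 92 + 146 + k, so k = 240 − 238 = 2.
Check atomic number: 93 = 36 + 57 + 0 = 93. ✓

2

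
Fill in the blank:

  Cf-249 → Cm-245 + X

alpha particle

Conserve mass number: 249 = 245 + A, so A = 4.
Conserve atomic number: 98 = 96 + Z, so Z = 2.
A = 4 and Z = 2 is He-4 — an alpha particle.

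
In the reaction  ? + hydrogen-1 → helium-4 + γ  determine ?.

triton

Conserve mass number: A + 1 = 4 + 0, so A = 3.
Conserve atomic number: Z + 1 = 2 + 0, so Z = 1.
A = 3 and Z = 1 is hydrogen-3 — a triton.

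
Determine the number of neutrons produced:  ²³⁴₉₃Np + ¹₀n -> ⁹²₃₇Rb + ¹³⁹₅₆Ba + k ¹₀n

Conserve mass number: 235 = 92 + 139 + k, so k = 235 − 231 = 4.
Check atomic number: 93 = 37 + 56 + 0 = 93. ✓

4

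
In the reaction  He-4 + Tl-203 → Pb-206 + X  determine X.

proton

Conserve mass number: 4 + 203 = 206 + A, so A = 1.
Conserve atomic number: 2 + 81 = 82 + Z, so Z = 1.
A = 1 and Z = 1 is H-1 — a proton.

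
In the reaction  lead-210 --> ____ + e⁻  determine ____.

Bi-210

Conserve mass number: 210 = A + 0, so A = 210.
Conserve atomic number: 82 = Z − 1, so Z = 83.
Z = 83 is bismuth, so the species is bismuth-210.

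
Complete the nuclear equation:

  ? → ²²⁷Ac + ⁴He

Pa-231

Conserve mass number: A = 227 + 4, so A = 231.
Conserve atomic number: Z = 89 + 2, so Z = 91.
Z = 91 is protactinium, so the species is ²³¹Pa.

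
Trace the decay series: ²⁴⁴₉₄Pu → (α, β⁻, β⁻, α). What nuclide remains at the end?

U-236

Start: (A, Z) = (244, 94).
After α: (240, 92).
After β⁻: (240, 93).
After β⁻: (240, 94).
After α: (236, 92).
Z = 92 is uranium.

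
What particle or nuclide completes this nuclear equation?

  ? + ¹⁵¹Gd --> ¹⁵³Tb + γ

deuteron

Conserve mass number: A + 151 = 153 + 0, so A = 2.
Conserve atomic number: Z + 64 = 65 + 0, so Z = 1.
A = 2 and Z = 1 is ²H — a deuteron.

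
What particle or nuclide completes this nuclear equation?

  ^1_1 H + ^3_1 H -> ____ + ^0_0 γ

He-4

Conserve mass number: 1 + 3 = A + 0, so A = 4.
Conserve atomic number: 1 + 1 = Z + 0, so Z = 2.
A = 4 and Z = 2 is ^4_2 He — an alpha particle.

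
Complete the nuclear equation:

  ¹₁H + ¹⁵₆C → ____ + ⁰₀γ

N-16

Conserve mass number: 1 + 15 = A + 0, so A = 16.
Conserve atomic number: 1 + 6 = Z + 0, so Z = 7.
Z = 7 is nitrogen, so the species is ¹⁶₇N.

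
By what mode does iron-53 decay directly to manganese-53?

ΔA = 53 − 53 = 0; ΔZ = 25 − 26 = -1.
A is unchanged and Z drops by 1 — a proton has become a neutron (β⁺ emission or electron capture).

beta-plus decay or electron capture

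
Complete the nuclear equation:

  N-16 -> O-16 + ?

beta-minus particle

Conserve mass number: 16 = 16 + A, so A = 0.
Conserve atomic number: 7 = 8 + Z, so Z = -1.
A = 0 and Z = -1 is e⁻ — a beta-minus particle.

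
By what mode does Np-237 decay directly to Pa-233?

alpha decay

ΔA = 233 − 237 = -4; ΔZ = 91 − 93 = -2.
A drops by 4 and Z drops by 2 — the signature of alpha emission.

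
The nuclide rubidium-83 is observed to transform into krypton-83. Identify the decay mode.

beta-plus decay or electron capture

ΔA = 83 − 83 = 0; ΔZ = 36 − 37 = -1.
A is unchanged and Z drops by 1 — a proton has become a neutron (β⁺ emission or electron capture).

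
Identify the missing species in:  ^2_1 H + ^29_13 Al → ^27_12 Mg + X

alpha particle

Conserve mass number: 2 + 29 = 27 + A, so A = 4.
Conserve atomic number: 1 + 13 = 12 + Z, so Z = 2.
A = 4 and Z = 2 is ^4_2 He — an alpha particle.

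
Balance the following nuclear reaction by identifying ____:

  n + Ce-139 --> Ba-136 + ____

Conserve mass number: 1 + 139 = 136 + A, so A = 4.
Conserve atomic number: 0 + 58 = 56 + Z, so Z = 2.
A = 4 and Z = 2 is He-4 — an alpha particle.

alpha particle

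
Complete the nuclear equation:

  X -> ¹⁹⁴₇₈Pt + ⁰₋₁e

Conserve mass number: A = 194 + 0, so A = 194.
Conserve atomic number: Z = 78 − 1, so Z = 77.
Z = 77 is iridium, so the species is ¹⁹⁴₇₇Ir.

Ir-194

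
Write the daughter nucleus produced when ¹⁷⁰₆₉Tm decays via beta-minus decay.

Yb-170

Beta-minus decay: mass number changes by +0, atomic number by +1.
A: 170 = 170; Z: 69 + 1 = 70.
Z = 70 is ytterbium, so the daughter is ¹⁷⁰₇₀Yb.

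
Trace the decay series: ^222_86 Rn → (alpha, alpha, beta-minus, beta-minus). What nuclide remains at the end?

Start: (A, Z) = (222, 86).
After α: (218, 84).
After α: (214, 82).
After β⁻: (214, 83).
After β⁻: (214, 84).
Z = 84 is polonium.

Po-214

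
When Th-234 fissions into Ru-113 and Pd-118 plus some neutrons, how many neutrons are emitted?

Conserve mass number: 234 = 113 + 118 + k, so k = 234 − 231 = 3.
Check atomic number: 90 = 44 + 46 + 0 = 90. ✓

3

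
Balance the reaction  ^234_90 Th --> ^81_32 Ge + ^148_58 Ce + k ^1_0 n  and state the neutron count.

Conserve mass number: 234 = 81 + 148 + k, so k = 234 − 229 = 5.
Check atomic number: 90 = 32 + 58 + 0 = 90. ✓

5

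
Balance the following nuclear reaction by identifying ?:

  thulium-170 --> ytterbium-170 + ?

beta-minus particle

Conserve mass number: 170 = 170 + A, so A = 0.
Conserve atomic number: 69 = 70 + Z, so Z = -1.
A = 0 and Z = -1 is e⁻ — a beta-minus particle.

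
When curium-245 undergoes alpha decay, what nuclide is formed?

Pu-241

Alpha decay: mass number changes by -4, atomic number by -2.
A: 245 − 4 = 241; Z: 96 − 2 = 94.
Z = 94 is plutonium, so the daughter is plutonium-241.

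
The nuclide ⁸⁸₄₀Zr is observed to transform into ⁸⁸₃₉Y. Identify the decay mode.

beta-plus decay or electron capture

ΔA = 88 − 88 = 0; ΔZ = 39 − 40 = -1.
A is unchanged and Z drops by 1 — a proton has become a neutron (β⁺ emission or electron capture).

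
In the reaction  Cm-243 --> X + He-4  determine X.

Pu-239

Conserve mass number: 243 = A + 4, so A = 239.
Conserve atomic number: 96 = Z + 2, so Z = 94.
Z = 94 is plutonium, so the species is Pu-239.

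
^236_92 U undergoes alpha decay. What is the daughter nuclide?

Th-232

Alpha decay: mass number changes by -4, atomic number by -2.
A: 236 − 4 = 232; Z: 92 − 2 = 90.
Z = 90 is thorium, so the daughter is ^232_90 Th.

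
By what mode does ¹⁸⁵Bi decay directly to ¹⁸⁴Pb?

ΔA = 184 − 185 = -1; ΔZ = 82 − 83 = -1.
A drops by 1 and Z drops by 1 — a proton was emitted.

proton emission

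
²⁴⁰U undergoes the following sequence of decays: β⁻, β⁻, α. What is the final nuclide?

U-236

Start: (A, Z) = (240, 92).
After β⁻: (240, 93).
After β⁻: (240, 94).
After α: (236, 92).
Z = 92 is uranium.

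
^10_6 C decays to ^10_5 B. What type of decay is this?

beta-plus decay or electron capture

ΔA = 10 − 10 = 0; ΔZ = 5 − 6 = -1.
A is unchanged and Z drops by 1 — a proton has become a neutron (β⁺ emission or electron capture).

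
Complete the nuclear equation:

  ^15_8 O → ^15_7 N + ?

Conserve mass number: 15 = 15 + A, so A = 0.
Conserve atomic number: 8 = 7 + Z, so Z = 1.
A = 0 and Z = 1 is ^0_1 e — a positron.

positron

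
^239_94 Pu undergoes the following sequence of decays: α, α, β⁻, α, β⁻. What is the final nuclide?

Th-227

Start: (A, Z) = (239, 94).
After α: (235, 92).
After α: (231, 90).
After β⁻: (231, 91).
After α: (227, 89).
After β⁻: (227, 90).
Z = 90 is thorium.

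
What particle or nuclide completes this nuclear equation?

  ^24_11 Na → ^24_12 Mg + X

Conserve mass number: 24 = 24 + A, so A = 0.
Conserve atomic number: 11 = 12 + Z, so Z = -1.
A = 0 and Z = -1 is ^0_-1 e — a beta-minus particle.

beta-minus particle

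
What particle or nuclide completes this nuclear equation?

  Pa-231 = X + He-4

Ac-227

Conserve mass number: 231 = A + 4, so A = 227.
Conserve atomic number: 91 = Z + 2, so Z = 89.
Z = 89 is actinium, so the species is Ac-227.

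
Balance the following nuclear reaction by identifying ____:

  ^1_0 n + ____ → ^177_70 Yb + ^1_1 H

Conserve mass number: 1 + A = 177 + 1, so A = 177.
Conserve atomic number: 0 + Z = 70 + 1, so Z = 71.
Z = 71 is lutetium, so the species is ^177_71 Lu.

Lu-177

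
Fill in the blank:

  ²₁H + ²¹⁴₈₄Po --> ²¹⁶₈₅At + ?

gamma ray

Conserve mass number: 2 + 214 = 216 + A, so A = 0.
Conserve atomic number: 1 + 84 = 85 + Z, so Z = 0.
A = 0 and Z = 0 is ⁰₀γ — a gamma ray.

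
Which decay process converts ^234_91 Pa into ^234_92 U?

ΔA = 234 − 234 = 0; ΔZ = 92 − 91 = +1.
A is unchanged and Z rises by 1 — a neutron has become a proton (β⁻ decay).

beta-minus decay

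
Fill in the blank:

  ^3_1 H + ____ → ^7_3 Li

Conserve mass number: 3 + A = 7, so A = 4.
Conserve atomic number: 1 + Z = 3, so Z = 2.
A = 4 and Z = 2 is ^4_2 He — an alpha particle.

alpha particle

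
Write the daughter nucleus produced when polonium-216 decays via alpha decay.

Pb-212

Alpha decay: mass number changes by -4, atomic number by -2.
A: 216 − 4 = 212; Z: 84 − 2 = 82.
Z = 82 is lead, so the daughter is lead-212.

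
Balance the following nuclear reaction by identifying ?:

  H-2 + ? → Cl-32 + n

Conserve mass number: 2 + A = 32 + 1, so A = 31.
Conserve atomic number: 1 + Z = 17 + 0, so Z = 16.
Z = 16 is sulfur, so the species is S-31.

S-31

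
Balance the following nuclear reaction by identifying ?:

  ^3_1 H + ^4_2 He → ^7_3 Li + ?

Conserve mass number: 3 + 4 = 7 + A, so A = 0.
Conserve atomic number: 1 + 2 = 3 + Z, so Z = 0.
A = 0 and Z = 0 is ^0_0 γ — a gamma ray.

gamma ray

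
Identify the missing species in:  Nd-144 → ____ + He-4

Ce-140

Conserve mass number: 144 = A + 4, so A = 140.
Conserve atomic number: 60 = Z + 2, so Z = 58.
Z = 58 is cerium, so the species is Ce-140.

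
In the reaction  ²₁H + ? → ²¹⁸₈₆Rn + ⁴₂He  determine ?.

Fr-220

Conserve mass number: 2 + A = 218 + 4, so A = 220.
Conserve atomic number: 1 + Z = 86 + 2, so Z = 87.
Z = 87 is francium, so the species is ²²⁰₈₇Fr.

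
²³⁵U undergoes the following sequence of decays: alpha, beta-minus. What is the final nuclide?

Pa-231

Start: (A, Z) = (235, 92).
After α: (231, 90).
After β⁻: (231, 91).
Z = 91 is protactinium.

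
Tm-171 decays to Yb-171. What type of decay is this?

ΔA = 171 − 171 = 0; ΔZ = 70 − 69 = +1.
A is unchanged and Z rises by 1 — a neutron has become a proton (β⁻ decay).

beta-minus decay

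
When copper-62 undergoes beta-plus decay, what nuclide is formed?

Beta-plus decay: mass number changes by +0, atomic number by -1.
A: 62 = 62; Z: 29 − 1 = 28.
Z = 28 is nickel, so the daughter is nickel-62.

Ni-62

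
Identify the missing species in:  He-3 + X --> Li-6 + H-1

Conserve mass number: 3 + A = 6 + 1, so A = 4.
Conserve atomic number: 2 + Z = 3 + 1, so Z = 2.
A = 4 and Z = 2 is He-4 — an alpha particle.

alpha particle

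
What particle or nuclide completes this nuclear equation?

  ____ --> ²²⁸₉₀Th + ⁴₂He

U-232

Conserve mass number: A = 228 + 4, so A = 232.
Conserve atomic number: Z = 90 + 2, so Z = 92.
Z = 92 is uranium, so the species is ²³²₉₂U.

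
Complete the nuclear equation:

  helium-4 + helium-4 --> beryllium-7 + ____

Conserve mass number: 4 + 4 = 7 + A, so A = 1.
Conserve atomic number: 2 + 2 = 4 + Z, so Z = 0.
A = 1 and Z = 0 is neutron — a neutron.

neutron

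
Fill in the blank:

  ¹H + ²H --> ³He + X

gamma ray

Conserve mass number: 1 + 2 = 3 + A, so A = 0.
Conserve atomic number: 1 + 1 = 2 + Z, so Z = 0.
A = 0 and Z = 0 is γ — a gamma ray.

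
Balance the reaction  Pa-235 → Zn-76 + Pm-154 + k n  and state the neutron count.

5

Conserve mass number: 235 = 76 + 154 + k, so k = 235 − 230 = 5.
Check atomic number: 91 = 30 + 61 + 0 = 91. ✓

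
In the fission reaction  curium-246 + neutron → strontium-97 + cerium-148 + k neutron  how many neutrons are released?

Conserve mass number: 247 = 97 + 148 + k, so k = 247 − 245 = 2.
Check atomic number: 96 = 38 + 58 + 0 = 96. ✓

2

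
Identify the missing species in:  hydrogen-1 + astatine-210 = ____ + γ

Rn-211

Conserve mass number: 1 + 210 = A + 0, so A = 211.
Conserve atomic number: 1 + 85 = Z + 0, so Z = 86.
Z = 86 is radon, so the species is radon-211.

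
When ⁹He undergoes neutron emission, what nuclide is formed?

He-8

Neutron emission: mass number changes by -1, atomic number by +0.
A: 9 − 1 = 8; Z: 2 = 2.
Z = 2 is helium, so the daughter is ⁸He.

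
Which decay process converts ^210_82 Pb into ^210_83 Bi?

beta-minus decay

ΔA = 210 − 210 = 0; ΔZ = 83 − 82 = +1.
A is unchanged and Z rises by 1 — a neutron has become a proton (β⁻ decay).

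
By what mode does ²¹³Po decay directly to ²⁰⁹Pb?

alpha decay

ΔA = 209 − 213 = -4; ΔZ = 82 − 84 = -2.
A drops by 4 and Z drops by 2 — the signature of alpha emission.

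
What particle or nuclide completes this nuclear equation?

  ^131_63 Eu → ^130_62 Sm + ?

proton

Conserve mass number: 131 = 130 + A, so A = 1.
Conserve atomic number: 63 = 62 + Z, so Z = 1.
A = 1 and Z = 1 is ^1_1 H — a proton.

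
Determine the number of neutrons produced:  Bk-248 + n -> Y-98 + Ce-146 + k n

Conserve mass number: 249 = 98 + 146 + k, so k = 249 − 244 = 5.
Check atomic number: 97 = 39 + 58 + 0 = 97. ✓

5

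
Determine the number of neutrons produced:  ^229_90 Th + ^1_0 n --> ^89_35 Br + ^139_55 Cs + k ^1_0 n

2

Conserve mass number: 230 = 89 + 139 + k, so k = 230 − 228 = 2.
Check atomic number: 90 = 35 + 55 + 0 = 90. ✓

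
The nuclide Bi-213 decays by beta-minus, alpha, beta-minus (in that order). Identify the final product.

Start: (A, Z) = (213, 83).
After β⁻: (213, 84).
After α: (209, 82).
After β⁻: (209, 83).
Z = 83 is bismuth.

Bi-209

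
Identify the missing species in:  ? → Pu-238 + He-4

Conserve mass number: A = 238 + 4, so A = 242.
Conserve atomic number: Z = 94 + 2, so Z = 96.
Z = 96 is curium, so the species is Cm-242.

Cm-242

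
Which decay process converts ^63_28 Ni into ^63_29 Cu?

ΔA = 63 − 63 = 0; ΔZ = 29 − 28 = +1.
A is unchanged and Z rises by 1 — a neutron has become a proton (β⁻ decay).

beta-minus decay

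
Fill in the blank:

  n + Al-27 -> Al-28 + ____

gamma ray

Conserve mass number: 1 + 27 = 28 + A, so A = 0.
Conserve atomic number: 0 + 13 = 13 + Z, so Z = 0.
A = 0 and Z = 0 is γ — a gamma ray.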